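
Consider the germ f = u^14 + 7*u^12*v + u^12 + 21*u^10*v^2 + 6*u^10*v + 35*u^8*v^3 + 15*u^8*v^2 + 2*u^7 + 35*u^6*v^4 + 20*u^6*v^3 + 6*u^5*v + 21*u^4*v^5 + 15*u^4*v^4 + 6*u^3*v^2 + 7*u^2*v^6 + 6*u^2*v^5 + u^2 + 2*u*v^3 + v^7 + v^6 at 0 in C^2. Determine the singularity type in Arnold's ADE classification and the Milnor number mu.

Type A6, Milnor number mu = 6.

The Hessian of f at 0 has rank 1. Corank 1: A-series; mu = 6 gives A_6.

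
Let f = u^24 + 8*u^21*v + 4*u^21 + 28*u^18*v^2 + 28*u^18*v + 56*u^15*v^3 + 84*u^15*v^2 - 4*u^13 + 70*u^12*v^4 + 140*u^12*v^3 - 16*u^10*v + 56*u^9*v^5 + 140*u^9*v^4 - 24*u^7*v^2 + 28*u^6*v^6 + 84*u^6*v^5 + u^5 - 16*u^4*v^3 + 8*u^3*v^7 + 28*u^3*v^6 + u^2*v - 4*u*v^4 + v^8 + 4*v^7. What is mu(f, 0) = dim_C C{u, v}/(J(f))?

The Hessian of f at 0 is [[0, 0], [0, 0]] with rank 0, so corank 2. A Groebner basis of the Jacobian ideal J(f) in C{u,v} is {u^2*v^2, -u^2*v - u^2/2 + u*v^3, -u*v/2 + v^4, u^3}; counting standard monomials gives mu = 9. Corank 2; j^3 = u^2*v has shape L^2 M (L != M), so D-series; mu = 9 gives D_9.

9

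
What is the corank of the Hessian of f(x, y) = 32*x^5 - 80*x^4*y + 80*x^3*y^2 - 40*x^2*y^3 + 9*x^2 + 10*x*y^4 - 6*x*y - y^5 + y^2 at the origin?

1

The Hessian at 0 is [[18, -6], [-6, 2]] of rank 1; hence corank 1.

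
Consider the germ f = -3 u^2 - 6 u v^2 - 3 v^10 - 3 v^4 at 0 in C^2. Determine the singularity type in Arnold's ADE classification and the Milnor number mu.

The Hessian of f at 0 has rank 1. Corank 1: A-series; mu = 9 gives A_9.

Type A_{9}, Milnor number mu = 9.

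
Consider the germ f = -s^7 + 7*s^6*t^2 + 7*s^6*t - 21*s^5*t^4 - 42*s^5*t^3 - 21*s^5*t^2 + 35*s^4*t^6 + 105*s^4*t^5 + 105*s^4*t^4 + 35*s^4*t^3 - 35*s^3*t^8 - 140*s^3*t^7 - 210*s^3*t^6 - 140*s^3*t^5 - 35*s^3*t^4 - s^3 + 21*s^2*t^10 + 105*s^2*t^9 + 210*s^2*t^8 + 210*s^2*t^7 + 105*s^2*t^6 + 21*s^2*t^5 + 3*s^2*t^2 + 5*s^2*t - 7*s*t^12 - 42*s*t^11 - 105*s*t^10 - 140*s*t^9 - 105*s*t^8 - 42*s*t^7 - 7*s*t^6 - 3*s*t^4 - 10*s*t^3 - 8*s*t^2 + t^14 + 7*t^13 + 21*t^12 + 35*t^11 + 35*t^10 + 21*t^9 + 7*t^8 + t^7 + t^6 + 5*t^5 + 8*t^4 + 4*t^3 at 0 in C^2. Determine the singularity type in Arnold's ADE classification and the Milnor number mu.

Type D_{8}, Milnor number mu = 8.

The Hessian of f at 0 is [[0, 0], [0, 0]] with rank 0, so corank 2. A Groebner basis of the Jacobian ideal J(f) in C{s,t} is {-s^2 + 3*s*t + t^4 + t^3 - 2*t^2, s^3 - 6*s^2*t + 12*s^2 - 253*s*t/7 + 29*t^3/7 + 170*t^2/7, -s^2 + s*t^2 + 3*s*t - t^3 - 2*t^2}; counting standard monomials gives mu = 8. Corank 2; j^3 = -(s - 2*t)^2*(s - t) has shape L^2 M (L != M), so D-series; mu = 8 gives D_8.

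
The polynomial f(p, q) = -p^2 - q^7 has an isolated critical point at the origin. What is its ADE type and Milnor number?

Type A6, Milnor number mu = 6.

The Hessian of f at 0 is [[-2, 0], [0, 0]] with rank 1, so corank 1. A Groebner basis of the Jacobian ideal J(f) in C{p,q} is {q^6, p}; counting standard monomials gives mu = 6. Corank 1: A-series; mu = 6 gives A_6.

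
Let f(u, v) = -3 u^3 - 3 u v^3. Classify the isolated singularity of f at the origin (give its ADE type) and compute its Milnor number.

Type E_{7}, Milnor number mu = 7.

The Hessian of f at 0 is [[0, 0], [0, 0]] with rank 0, so corank 2. A Groebner basis of the Jacobian ideal J(f) in C{u,v} is {u^3, u*v^2, 3*u^2 + v^3}; counting standard monomials gives mu = 7. Corank 2; j^3 = -3*u^3 is a perfect cube, so E-series; the 4-jet and mu = 7 give E_7.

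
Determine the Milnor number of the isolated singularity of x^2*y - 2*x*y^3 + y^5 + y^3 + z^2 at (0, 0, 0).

4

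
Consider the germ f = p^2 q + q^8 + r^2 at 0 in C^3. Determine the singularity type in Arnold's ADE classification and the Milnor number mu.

Type D_9, Milnor number mu = 9.

The Hessian of f at 0 has rank 1. Corank 2; j^3 = p^2*q has shape L^2 M (L != M), so D-series; mu = 9 gives D_9.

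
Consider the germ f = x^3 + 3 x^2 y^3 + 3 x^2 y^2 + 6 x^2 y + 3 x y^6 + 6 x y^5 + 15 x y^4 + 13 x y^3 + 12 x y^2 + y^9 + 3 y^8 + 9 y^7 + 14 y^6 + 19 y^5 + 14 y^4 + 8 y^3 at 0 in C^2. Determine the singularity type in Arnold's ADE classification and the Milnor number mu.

Type E7, Milnor number mu = 7.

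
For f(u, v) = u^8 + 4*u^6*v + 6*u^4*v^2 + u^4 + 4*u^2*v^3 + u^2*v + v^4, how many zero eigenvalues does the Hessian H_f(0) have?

2

The Hessian at 0 is [[0, 0], [0, 0]] of rank 0; hence corank 2.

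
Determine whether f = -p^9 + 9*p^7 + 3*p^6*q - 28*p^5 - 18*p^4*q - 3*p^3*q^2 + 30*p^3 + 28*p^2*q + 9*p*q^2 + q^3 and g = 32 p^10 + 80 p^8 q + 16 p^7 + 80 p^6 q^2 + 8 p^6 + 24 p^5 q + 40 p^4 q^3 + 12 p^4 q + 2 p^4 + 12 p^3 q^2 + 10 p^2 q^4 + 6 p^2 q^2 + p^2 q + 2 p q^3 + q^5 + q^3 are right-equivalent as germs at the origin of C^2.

Yes.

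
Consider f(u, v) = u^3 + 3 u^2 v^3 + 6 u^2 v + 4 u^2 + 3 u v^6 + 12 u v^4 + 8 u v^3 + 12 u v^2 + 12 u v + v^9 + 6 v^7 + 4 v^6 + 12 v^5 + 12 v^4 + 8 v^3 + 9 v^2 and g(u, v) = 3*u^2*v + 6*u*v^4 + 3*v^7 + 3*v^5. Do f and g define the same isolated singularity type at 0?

No.

The Hessian of f at 0 has rank 1. Corank 1: A-series; mu = 2 gives A_2. The Hessian of g at 0 has rank 0. Corank 2; j^3 = 3*u^2*v has shape L^2 M (L != M), so D-series; mu = 6 gives D_6. f is A_2 but g is D_6, hence not right-equivalent.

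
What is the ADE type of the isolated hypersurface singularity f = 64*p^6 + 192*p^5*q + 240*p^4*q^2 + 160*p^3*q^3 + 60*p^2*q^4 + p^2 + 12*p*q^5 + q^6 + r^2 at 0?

The Hessian of f at 0 has rank 2. Corank 1: A-series; mu = 5 gives A_5.

A_5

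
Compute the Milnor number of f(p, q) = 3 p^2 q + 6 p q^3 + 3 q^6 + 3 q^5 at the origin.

7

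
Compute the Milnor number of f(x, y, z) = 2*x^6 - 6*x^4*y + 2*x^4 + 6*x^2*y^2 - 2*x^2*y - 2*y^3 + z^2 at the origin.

The Hessian of f at 0 has rank 1. Corank 2; j^3 = -2*y*(x^2 + y^2) splits into three distinct lines over C (the quadratic factor has nonzero discriminant), so D_4.

4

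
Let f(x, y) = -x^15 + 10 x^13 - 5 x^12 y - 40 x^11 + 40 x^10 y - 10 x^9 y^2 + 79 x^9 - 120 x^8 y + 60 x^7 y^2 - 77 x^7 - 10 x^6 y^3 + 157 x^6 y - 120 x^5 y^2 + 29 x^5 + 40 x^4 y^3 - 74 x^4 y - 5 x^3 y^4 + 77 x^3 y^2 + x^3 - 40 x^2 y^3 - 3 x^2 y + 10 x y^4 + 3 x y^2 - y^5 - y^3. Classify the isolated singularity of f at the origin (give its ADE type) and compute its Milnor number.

Type E_8, Milnor number mu = 8.

The Hessian of f at 0 is [[0, 0], [0, 0]] with rank 0, so corank 2. A Groebner basis of the Jacobian ideal J(f) in C{x,y} is {7*x^2/2 + x*y^3 - 7*x*y + 7*y^2/2, 4*x^2 - 8*x*y + y^4 + 4*y^2, x^3 - 3*x*y^2 + 2*y^3, x^2*y - 2*x*y^2 + y^3}; counting standard monomials gives mu = 8. Corank 2; j^3 = (x - y)^3 is a perfect cube, so E-series; the 5-jet and mu = 8 give E_8.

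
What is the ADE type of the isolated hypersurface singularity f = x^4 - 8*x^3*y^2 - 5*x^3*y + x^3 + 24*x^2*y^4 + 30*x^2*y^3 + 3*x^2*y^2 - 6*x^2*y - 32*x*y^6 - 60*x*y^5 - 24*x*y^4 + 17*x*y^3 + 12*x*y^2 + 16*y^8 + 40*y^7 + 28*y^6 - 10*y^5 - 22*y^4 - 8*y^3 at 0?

The Hessian of f at 0 has rank 0. Corank 2; j^3 = (x - 2*y)^3 is a perfect cube, so E-series; the 4-jet and mu = 7 give E_7.

E_7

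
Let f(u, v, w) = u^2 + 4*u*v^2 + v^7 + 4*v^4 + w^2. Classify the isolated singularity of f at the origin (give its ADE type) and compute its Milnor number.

The Hessian of f at 0 has rank 2. Corank 1: A-series; mu = 6 gives A_6.

Type A6, Milnor number mu = 6.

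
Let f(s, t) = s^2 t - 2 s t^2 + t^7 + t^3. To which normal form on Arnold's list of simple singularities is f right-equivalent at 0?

The Hessian of f at 0 has rank 0. Corank 2; j^3 = t*(s - t)^2 has shape L^2 M (L != M), so D-series; mu = 8 gives D_8.

D_8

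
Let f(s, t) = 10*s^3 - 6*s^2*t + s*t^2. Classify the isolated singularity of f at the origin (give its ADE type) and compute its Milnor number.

Type D_{4}, Milnor number mu = 4.

The Hessian of f at 0 has rank 0. Corank 2; j^3 = s*(10*s^2 - 6*s*t + t^2) splits into three distinct lines over C (the quadratic factor has nonzero discriminant), so D_4.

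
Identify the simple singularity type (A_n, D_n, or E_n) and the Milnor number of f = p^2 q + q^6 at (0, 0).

Type D_{7}, Milnor number mu = 7.

The Hessian of f at 0 has rank 0. Corank 2; j^3 = p^2*q has shape L^2 M (L != M), so D-series; mu = 7 gives D_7.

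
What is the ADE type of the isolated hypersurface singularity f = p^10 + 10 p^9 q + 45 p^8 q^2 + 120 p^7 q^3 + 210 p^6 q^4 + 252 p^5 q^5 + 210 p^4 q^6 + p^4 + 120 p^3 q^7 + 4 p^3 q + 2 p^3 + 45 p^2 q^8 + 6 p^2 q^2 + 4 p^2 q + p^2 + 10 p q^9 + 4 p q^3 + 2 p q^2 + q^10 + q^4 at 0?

A_9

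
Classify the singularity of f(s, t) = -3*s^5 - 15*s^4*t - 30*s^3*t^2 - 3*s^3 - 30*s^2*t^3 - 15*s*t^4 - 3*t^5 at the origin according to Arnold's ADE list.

The Hessian of f at 0 is [[0, 0], [0, 0]] with rank 0, so corank 2. A Groebner basis of the Jacobian ideal J(f) in C{s,t} is {t^5, s*t^3 + t^4/4, s^2}; counting standard monomials gives mu = 8. Corank 2; j^3 = -3*s^3 is a perfect cube, so E-series; the 5-jet and mu = 8 give E_8.

E8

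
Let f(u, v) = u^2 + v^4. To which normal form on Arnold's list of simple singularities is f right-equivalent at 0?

The Hessian of f at 0 has rank 1. Corank 1: A-series; mu = 3 gives A_3.

A_3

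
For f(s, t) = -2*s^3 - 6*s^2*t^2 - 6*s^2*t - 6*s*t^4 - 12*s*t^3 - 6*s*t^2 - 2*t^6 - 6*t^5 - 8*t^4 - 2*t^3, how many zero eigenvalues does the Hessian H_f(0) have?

The Hessian at 0 is [[0, 0], [0, 0]] of rank 0; hence corank 2.

2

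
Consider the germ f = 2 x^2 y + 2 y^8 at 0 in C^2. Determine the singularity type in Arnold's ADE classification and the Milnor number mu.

The Hessian of f at 0 has rank 0. Corank 2; j^3 = 2*x^2*y has shape L^2 M (L != M), so D-series; mu = 9 gives D_9.

Type D9, Milnor number mu = 9.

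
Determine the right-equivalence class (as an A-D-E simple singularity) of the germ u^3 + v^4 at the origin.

The Hessian of f at 0 is [[0, 0], [0, 0]] with rank 0, so corank 2. A Groebner basis of the Jacobian ideal J(f) in C{u,v} is {v^3, u^2}; counting standard monomials gives mu = 6. Corank 2; j^3 = u^3 is a perfect cube, so E-series; the 4-jet and mu = 6 give E_6.

E_6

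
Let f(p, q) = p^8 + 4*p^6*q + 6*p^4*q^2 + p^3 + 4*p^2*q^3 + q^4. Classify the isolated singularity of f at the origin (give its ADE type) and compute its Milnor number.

The Hessian of f at 0 is [[0, 0], [0, 0]] with rank 0, so corank 2. A Groebner basis of the Jacobian ideal J(f) in C{p,q} is {q^3, p^2}; counting standard monomials gives mu = 6. Corank 2; j^3 = p^3 is a perfect cube, so E-series; the 4-jet and mu = 6 give E_6.

Type E_6, Milnor number mu = 6.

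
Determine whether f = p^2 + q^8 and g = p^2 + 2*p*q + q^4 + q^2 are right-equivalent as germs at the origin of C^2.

No.

The Hessian of f at 0 has rank 1. Corank 1: A-series; mu = 7 gives A_7. The Hessian of g at 0 has rank 1. Corank 1: A-series; mu = 3 gives A_3. f is A_7 but g is A_3, hence not right-equivalent.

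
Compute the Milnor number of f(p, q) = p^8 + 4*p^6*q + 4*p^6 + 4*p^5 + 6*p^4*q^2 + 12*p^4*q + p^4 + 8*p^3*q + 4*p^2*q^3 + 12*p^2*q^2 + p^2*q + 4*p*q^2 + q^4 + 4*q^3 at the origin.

The Hessian of f at 0 has rank 0. Corank 2; j^3 = q*(p + 2*q)^2 has shape L^2 M (L != M), so D-series; mu = 5 gives D_5.

5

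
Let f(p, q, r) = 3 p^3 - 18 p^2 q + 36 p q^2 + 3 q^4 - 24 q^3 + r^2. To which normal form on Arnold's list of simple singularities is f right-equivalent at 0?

E6

The Hessian of f at 0 has rank 1. Corank 2; j^3 = 3*(p - 2*q)^3 is a perfect cube, so E-series; the 4-jet and mu = 6 give E_6.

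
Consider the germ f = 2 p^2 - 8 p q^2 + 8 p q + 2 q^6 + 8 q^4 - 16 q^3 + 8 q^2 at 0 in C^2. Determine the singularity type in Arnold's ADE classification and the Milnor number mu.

Type A_5, Milnor number mu = 5.

The Hessian of f at 0 is [[4, 8], [8, 16]] with rank 1, so corank 1. A Groebner basis of the Jacobian ideal J(f) in C{p,q} is {p^3 - 6*p^2 - 20*p*q - 8*p - 16*q, p^2*q + 2*p^2 + 6*p*q + 2*p + 4*q, -p/2 + q^2 - q}; counting standard monomials gives mu = 5. Corank 1: A-series; mu = 5 gives A_5.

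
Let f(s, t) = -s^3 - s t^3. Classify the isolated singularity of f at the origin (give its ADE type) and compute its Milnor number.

Type E_{7}, Milnor number mu = 7.

The Hessian of f at 0 has rank 0. Corank 2; j^3 = -s^3 is a perfect cube, so E-series; the 4-jet and mu = 7 give E_7.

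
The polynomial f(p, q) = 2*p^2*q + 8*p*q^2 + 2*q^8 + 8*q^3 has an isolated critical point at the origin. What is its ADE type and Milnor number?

Type D_9, Milnor number mu = 9.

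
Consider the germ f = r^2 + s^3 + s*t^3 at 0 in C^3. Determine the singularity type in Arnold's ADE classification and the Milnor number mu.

The Hessian of f at 0 is [[0, 0, 0], [0, 0, 0], [0, 0, 2]] with rank 1, so corank 2. A Groebner basis of the Jacobian ideal J(f) in C{s,t,r} is {s^3, s*t^2, 3*s^2 + t^3, r}; counting standard monomials gives mu = 7. Corank 2; j^3 = s^3 is a perfect cube, so E-series; the 4-jet and mu = 7 give E_7.

Type E7, Milnor number mu = 7.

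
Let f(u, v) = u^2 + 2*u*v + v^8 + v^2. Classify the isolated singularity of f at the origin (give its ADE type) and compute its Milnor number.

Type A7, Milnor number mu = 7.

The Hessian of f at 0 is [[2, 2], [2, 2]] with rank 1, so corank 1. A Groebner basis of the Jacobian ideal J(f) in C{u,v} is {v^7, u + v}; counting standard monomials gives mu = 7. Corank 1: A-series; mu = 7 gives A_7.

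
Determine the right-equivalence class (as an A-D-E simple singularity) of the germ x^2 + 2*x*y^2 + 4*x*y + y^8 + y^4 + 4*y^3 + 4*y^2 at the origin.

The Hessian of f at 0 is [[2, 4], [4, 8]] with rank 1, so corank 1. A Groebner basis of the Jacobian ideal J(f) in C{x,y} is {x^4 + 24*x^3 + 112*x^2*y - 176*x^2 - 448*x*y + 192*x + 384*y, x^3*y - 6*x^3 - 24*x^2*y + 32*x^2 + 80*x*y - 32*x - 64*y, x + y^2 + 2*y}; counting standard monomials gives mu = 7. Corank 1: A-series; mu = 7 gives A_7.

A_{7}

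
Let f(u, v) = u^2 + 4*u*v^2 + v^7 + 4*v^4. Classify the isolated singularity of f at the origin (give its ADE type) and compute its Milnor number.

The Hessian of f at 0 has rank 1. Corank 1: A-series; mu = 6 gives A_6.

Type A6, Milnor number mu = 6.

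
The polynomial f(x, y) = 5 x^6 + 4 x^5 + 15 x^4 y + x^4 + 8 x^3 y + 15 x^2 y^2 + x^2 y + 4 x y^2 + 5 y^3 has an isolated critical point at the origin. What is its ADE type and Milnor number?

The Hessian of f at 0 has rank 0. Corank 2; j^3 = y*(x^2 + 4*x*y + 5*y^2) splits into three distinct lines over C (the quadratic factor has nonzero discriminant), so D_4.

Type D4, Milnor number mu = 4.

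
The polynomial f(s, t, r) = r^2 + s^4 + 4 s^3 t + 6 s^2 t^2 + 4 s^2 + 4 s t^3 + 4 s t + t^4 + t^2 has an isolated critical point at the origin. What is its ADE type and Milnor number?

Type A_{3}, Milnor number mu = 3.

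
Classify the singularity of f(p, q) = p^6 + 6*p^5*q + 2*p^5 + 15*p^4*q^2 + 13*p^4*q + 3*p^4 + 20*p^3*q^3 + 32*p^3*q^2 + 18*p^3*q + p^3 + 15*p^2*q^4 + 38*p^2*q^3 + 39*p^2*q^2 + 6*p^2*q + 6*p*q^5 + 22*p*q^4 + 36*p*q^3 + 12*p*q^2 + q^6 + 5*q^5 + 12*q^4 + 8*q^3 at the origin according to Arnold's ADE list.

E_{8}

The Hessian of f at 0 has rank 0. Corank 2; j^3 = (p + 2*q)^3 is a perfect cube, so E-series; the 5-jet and mu = 8 give E_8.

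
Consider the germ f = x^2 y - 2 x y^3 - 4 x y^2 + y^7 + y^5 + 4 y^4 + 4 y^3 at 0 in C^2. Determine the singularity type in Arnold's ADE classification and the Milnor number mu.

Type D8, Milnor number mu = 8.

The Hessian of f at 0 is [[0, 0], [0, 0]] with rank 0, so corank 2. A Groebner basis of the Jacobian ideal J(f) in C{x,y} is {x^2*y^2 - 4*x^2*y + x^2/7 + 83*x*y^2/7 - 58*x*y/7 + 16*y^2, x^3 - 6*x^2*y + x^2/7 + 83*x*y^2/7 - 58*x*y/7 + 16*y^2, -x*y + y^3 + 2*y^2}; counting standard monomials gives mu = 8. Corank 2; j^3 = y*(x - 2*y)^2 has shape L^2 M (L != M), so D-series; mu = 8 gives D_8.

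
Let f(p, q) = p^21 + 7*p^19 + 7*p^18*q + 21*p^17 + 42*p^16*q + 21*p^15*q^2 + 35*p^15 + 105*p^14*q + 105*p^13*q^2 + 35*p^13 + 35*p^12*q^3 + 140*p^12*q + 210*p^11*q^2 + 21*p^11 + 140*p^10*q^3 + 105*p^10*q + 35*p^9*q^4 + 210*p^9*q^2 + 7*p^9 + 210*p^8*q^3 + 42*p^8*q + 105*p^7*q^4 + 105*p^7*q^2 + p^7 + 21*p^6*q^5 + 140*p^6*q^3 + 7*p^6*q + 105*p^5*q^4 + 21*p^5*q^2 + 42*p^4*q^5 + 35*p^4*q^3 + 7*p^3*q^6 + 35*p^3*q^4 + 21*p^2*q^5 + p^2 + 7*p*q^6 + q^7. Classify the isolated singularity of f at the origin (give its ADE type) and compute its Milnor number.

Type A_6, Milnor number mu = 6.

The Hessian of f at 0 is [[2, 0], [0, 0]] with rank 1, so corank 1. A Groebner basis of the Jacobian ideal J(f) in C{p,q} is {q^6, p}; counting standard monomials gives mu = 6. Corank 1: A-series; mu = 6 gives A_6.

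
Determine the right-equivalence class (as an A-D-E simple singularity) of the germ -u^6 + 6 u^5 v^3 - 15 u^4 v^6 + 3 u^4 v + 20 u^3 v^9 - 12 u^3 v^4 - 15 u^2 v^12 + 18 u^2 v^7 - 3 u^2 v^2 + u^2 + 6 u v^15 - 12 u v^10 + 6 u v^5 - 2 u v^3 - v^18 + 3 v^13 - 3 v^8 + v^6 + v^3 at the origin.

A_2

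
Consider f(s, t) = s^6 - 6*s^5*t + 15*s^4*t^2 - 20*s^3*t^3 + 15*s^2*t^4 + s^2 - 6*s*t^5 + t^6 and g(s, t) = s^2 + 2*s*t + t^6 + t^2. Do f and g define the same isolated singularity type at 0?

Yes.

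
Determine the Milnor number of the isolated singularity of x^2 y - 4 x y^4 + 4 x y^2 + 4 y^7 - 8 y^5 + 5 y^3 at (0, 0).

4

The Hessian of f at 0 is [[0, 0], [0, 0]] with rank 0, so corank 2. A Groebner basis of the Jacobian ideal J(f) in C{x,y} is {y^3, x^2 - y^2, x*y + 2*y^2}; counting standard monomials gives mu = 4. Corank 2; j^3 = y*(x^2 + 4*x*y + 5*y^2) splits into three distinct lines over C (the quadratic factor has nonzero discriminant), so D_4.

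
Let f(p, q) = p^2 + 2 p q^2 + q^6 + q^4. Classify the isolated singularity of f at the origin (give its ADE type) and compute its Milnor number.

The Hessian of f at 0 has rank 1. Corank 1: A-series; mu = 5 gives A_5.

Type A5, Milnor number mu = 5.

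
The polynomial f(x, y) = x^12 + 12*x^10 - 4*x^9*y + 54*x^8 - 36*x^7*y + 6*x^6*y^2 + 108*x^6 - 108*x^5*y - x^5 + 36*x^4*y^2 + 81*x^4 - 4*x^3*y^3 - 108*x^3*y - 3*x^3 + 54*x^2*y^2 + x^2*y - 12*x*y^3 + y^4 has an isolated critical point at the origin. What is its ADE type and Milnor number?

Type D_{5}, Milnor number mu = 5.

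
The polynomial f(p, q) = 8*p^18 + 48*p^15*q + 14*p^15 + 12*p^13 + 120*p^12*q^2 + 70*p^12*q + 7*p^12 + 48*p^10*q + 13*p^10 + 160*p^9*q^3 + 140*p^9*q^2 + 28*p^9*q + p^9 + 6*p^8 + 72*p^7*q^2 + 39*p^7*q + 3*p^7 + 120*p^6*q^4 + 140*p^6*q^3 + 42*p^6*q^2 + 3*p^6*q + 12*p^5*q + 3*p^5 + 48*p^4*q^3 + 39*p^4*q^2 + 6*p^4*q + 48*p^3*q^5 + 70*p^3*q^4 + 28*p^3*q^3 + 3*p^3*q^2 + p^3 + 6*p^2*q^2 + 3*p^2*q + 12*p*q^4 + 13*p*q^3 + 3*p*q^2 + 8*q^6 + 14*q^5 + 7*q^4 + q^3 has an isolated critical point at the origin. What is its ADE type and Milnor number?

Type E_7, Milnor number mu = 7.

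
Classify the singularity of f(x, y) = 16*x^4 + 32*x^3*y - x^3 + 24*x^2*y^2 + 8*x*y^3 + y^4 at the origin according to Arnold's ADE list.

The Hessian of f at 0 is [[0, 0], [0, 0]] with rank 0, so corank 2. A Groebner basis of the Jacobian ideal J(f) in C{x,y} is {y^4, x*y^2 + y^3/6, x^2}; counting standard monomials gives mu = 6. Corank 2; j^3 = -x^3 is a perfect cube, so E-series; the 4-jet and mu = 6 give E_6.

E6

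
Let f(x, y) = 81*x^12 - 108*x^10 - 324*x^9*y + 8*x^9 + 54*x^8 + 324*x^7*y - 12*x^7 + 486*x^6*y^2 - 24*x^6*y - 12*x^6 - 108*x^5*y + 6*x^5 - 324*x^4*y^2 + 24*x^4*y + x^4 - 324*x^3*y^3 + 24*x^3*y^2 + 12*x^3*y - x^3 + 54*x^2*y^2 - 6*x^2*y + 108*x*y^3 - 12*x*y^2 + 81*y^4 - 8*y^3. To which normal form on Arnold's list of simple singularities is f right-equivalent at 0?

E_6

The Hessian of f at 0 has rank 0. Corank 2; j^3 = -(x + 2*y)^3 is a perfect cube, so E-series; the 4-jet and mu = 6 give E_6.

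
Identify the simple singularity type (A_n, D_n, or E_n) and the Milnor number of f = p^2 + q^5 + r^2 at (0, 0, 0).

Type A_4, Milnor number mu = 4.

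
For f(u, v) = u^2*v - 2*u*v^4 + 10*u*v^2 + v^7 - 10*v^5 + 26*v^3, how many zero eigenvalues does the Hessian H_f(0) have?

The Hessian at 0 is [[0, 0], [0, 0]] of rank 0; hence corank 2.

2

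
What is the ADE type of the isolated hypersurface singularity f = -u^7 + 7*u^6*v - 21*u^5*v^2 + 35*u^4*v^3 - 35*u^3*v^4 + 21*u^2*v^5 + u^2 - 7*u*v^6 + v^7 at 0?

A6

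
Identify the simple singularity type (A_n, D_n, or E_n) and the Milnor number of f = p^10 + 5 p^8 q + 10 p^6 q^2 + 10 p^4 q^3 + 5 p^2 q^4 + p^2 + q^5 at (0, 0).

Type A_{4}, Milnor number mu = 4.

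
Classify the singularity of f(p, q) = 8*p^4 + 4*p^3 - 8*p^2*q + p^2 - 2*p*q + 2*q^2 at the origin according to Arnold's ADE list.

The Hessian of f at 0 has rank 2. Corank 0: nondegenerate Morse point, so A_1.

A_1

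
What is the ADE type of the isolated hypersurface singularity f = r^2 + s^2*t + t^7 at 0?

The Hessian of f at 0 has rank 1. Corank 2; j^3 = s^2*t has shape L^2 M (L != M), so D-series; mu = 8 gives D_8.

D_8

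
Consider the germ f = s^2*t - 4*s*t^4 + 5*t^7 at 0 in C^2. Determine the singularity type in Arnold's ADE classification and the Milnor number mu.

The Hessian of f at 0 is [[0, 0], [0, 0]] with rank 0, so corank 2. A Groebner basis of the Jacobian ideal J(f) in C{s,t} is {2*s^2/3 + s*t^3, -s*t/2 + t^4, s^3, s^2*t}; counting standard monomials gives mu = 8. Corank 2; j^3 = s^2*t has shape L^2 M (L != M), so D-series; mu = 8 gives D_8.

Type D_8, Milnor number mu = 8.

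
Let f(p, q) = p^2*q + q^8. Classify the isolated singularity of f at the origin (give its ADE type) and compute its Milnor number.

The Hessian of f at 0 has rank 0. Corank 2; j^3 = p^2*q has shape L^2 M (L != M), so D-series; mu = 9 gives D_9.

Type D9, Milnor number mu = 9.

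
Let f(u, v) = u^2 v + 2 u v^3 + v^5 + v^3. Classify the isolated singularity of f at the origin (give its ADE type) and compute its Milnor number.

Type D_4, Milnor number mu = 4.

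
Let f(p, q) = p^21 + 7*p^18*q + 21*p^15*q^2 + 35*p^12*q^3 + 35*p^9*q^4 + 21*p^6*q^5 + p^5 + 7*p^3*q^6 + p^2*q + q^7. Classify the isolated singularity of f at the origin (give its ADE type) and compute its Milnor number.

The Hessian of f at 0 has rank 0. Corank 2; j^3 = p^2*q has shape L^2 M (L != M), so D-series; mu = 8 gives D_8.

Type D_8, Milnor number mu = 8.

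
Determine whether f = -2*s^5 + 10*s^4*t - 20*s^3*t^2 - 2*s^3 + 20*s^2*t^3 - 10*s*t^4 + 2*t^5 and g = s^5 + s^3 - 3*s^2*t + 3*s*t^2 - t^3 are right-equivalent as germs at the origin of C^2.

Yes.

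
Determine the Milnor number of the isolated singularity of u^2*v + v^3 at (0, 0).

4

The Hessian of f at 0 has rank 0. Corank 2; j^3 = v*(u^2 + v^2) splits into three distinct lines over C (the quadratic factor has nonzero discriminant), so D_4.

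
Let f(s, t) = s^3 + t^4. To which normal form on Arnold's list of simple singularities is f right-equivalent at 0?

E_6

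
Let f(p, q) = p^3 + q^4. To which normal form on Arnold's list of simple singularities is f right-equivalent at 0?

The Hessian of f at 0 has rank 0. Corank 2; j^3 = p^3 is a perfect cube, so E-series; the 4-jet and mu = 6 give E_6.

E6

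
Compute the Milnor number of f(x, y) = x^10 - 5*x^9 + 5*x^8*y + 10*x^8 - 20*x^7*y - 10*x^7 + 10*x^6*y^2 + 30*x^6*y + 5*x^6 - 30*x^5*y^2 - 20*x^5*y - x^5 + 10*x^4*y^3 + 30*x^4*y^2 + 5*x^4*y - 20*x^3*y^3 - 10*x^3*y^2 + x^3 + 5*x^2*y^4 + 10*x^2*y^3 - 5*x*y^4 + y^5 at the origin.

8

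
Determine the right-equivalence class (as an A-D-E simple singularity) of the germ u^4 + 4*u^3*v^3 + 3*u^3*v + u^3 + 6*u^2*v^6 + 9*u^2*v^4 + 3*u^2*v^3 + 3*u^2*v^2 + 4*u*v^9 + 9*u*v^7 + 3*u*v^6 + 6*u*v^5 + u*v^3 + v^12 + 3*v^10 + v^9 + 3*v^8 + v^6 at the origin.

E7

The Hessian of f at 0 has rank 0. Corank 2; j^3 = u^3 is a perfect cube, so E-series; the 4-jet and mu = 7 give E_7.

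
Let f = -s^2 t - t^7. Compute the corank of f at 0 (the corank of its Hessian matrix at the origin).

The Hessian at 0 is [[0, 0], [0, 0]] of rank 0; hence corank 2.

2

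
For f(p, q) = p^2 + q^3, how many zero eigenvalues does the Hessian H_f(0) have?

Hessian at 0 has rank 1.

1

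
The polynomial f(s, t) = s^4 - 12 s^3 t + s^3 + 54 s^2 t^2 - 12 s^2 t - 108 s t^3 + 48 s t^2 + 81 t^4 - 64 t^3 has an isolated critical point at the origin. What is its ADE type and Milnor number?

The Hessian of f at 0 has rank 0. Corank 2; j^3 = (s - 4*t)^3 is a perfect cube, so E-series; the 4-jet and mu = 6 give E_6.

Type E_{6}, Milnor number mu = 6.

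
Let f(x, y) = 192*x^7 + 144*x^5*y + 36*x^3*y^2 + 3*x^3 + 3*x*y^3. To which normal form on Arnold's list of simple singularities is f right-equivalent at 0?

E_7

The Hessian of f at 0 has rank 0. Corank 2; j^3 = 3*x^3 is a perfect cube, so E-series; the 4-jet and mu = 7 give E_7.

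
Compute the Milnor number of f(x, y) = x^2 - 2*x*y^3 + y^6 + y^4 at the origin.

3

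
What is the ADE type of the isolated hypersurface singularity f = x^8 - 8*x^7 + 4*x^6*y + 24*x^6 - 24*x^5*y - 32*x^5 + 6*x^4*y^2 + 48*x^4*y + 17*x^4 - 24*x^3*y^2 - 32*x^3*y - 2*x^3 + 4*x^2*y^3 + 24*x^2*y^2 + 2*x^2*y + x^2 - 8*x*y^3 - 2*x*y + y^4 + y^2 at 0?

The Hessian of f at 0 is [[2, -2], [-2, 2]] with rank 1, so corank 1. A Groebner basis of the Jacobian ideal J(f) in C{x,y} is {x^2 - x + y, x*y - x + y, -x + y^2 + y}; counting standard monomials gives mu = 3. Corank 1: A-series; mu = 3 gives A_3.

A_{3}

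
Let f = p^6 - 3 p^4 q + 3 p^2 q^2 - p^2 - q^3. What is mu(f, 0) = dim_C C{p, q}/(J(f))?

2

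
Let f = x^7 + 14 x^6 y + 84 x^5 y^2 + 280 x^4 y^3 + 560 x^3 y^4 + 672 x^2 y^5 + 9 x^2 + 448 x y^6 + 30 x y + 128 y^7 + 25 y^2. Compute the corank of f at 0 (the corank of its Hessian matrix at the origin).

1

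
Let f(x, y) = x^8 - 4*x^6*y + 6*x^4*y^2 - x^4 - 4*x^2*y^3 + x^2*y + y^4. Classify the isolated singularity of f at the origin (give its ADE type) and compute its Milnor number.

The Hessian of f at 0 is [[0, 0], [0, 0]] with rank 0, so corank 2. A Groebner basis of the Jacobian ideal J(f) in C{x,y} is {x^3, x^2/4 + y^3, x*y}; counting standard monomials gives mu = 5. Corank 2; j^3 = x^2*y has shape L^2 M (L != M), so D-series; mu = 5 gives D_5.

Type D_{5}, Milnor number mu = 5.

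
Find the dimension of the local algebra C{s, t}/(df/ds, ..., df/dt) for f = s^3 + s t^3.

The Hessian of f at 0 has rank 0. Corank 2; j^3 = s^3 is a perfect cube, so E-series; the 4-jet and mu = 7 give E_7.

7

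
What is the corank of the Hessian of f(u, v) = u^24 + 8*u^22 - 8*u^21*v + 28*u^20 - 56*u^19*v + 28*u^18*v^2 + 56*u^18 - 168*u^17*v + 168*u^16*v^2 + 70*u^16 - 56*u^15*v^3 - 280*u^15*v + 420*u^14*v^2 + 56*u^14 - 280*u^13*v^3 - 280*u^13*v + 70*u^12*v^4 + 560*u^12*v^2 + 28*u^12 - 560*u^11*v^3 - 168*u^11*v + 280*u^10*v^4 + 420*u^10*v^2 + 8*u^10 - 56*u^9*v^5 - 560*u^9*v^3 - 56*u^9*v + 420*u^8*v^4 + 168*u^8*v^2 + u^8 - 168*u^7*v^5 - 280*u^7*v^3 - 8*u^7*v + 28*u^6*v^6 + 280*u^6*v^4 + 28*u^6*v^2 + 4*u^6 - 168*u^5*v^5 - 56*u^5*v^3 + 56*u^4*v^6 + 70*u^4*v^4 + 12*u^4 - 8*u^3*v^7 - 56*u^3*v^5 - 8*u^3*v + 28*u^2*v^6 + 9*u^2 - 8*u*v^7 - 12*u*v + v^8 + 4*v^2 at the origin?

1

Hessian at 0 has rank 1.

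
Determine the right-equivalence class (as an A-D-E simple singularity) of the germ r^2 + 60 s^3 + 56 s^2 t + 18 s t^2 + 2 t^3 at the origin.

The Hessian of f at 0 has rank 1. Corank 2; j^3 = 2*(3*s + t)*(10*s^2 + 6*s*t + t^2) splits into three distinct lines over C (the quadratic factor has nonzero discriminant), so D_4.

D_4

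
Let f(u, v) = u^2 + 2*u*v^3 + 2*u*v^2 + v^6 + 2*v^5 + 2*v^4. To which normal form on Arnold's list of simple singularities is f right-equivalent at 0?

A_3

The Hessian of f at 0 has rank 1. Corank 1: A-series; mu = 3 gives A_3.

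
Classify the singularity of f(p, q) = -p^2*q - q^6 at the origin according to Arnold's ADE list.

D_{7}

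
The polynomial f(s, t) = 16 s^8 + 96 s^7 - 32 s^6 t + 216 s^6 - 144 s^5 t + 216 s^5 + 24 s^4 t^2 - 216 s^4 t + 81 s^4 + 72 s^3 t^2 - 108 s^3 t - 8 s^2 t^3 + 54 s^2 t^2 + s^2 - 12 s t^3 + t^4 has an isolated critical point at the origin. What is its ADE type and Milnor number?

The Hessian of f at 0 is [[2, 0], [0, 0]] with rank 1, so corank 1. A Groebner basis of the Jacobian ideal J(f) in C{s,t} is {t^3, s}; counting standard monomials gives mu = 3. Corank 1: A-series; mu = 3 gives A_3.

Type A_{3}, Milnor number mu = 3.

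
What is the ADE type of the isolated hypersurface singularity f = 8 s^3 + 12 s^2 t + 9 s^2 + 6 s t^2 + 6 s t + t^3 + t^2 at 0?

The Hessian of f at 0 has rank 1. Corank 1: A-series; mu = 2 gives A_2.

A_2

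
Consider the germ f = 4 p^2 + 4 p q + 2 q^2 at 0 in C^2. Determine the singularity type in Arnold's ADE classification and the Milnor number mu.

Type A_{1}, Milnor number mu = 1.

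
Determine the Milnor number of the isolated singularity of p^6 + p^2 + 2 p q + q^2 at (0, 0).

The Hessian of f at 0 has rank 1. Corank 1: A-series; mu = 5 gives A_5.

5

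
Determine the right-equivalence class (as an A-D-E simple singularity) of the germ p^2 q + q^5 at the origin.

D_{6}

The Hessian of f at 0 has rank 0. Corank 2; j^3 = p^2*q has shape L^2 M (L != M), so D-series; mu = 6 gives D_6.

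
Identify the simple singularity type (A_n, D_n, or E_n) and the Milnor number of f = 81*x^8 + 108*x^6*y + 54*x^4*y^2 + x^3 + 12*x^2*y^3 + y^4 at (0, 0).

Type E_{6}, Milnor number mu = 6.

The Hessian of f at 0 has rank 0. Corank 2; j^3 = x^3 is a perfect cube, so E-series; the 4-jet and mu = 6 give E_6.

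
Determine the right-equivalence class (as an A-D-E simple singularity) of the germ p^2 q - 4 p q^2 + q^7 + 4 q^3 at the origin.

The Hessian of f at 0 has rank 0. Corank 2; j^3 = q*(p - 2*q)^2 has shape L^2 M (L != M), so D-series; mu = 8 gives D_8.

D_{8}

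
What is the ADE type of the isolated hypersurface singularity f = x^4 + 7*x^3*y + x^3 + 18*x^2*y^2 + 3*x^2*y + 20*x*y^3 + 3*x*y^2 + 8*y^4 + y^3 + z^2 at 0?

E_7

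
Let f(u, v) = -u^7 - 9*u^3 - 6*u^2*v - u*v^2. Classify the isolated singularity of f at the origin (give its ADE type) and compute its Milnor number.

Type D8, Milnor number mu = 8.

The Hessian of f at 0 has rank 0. Corank 2; j^3 = -u*(3*u + v)^2 has shape L^2 M (L != M), so D-series; mu = 8 gives D_8.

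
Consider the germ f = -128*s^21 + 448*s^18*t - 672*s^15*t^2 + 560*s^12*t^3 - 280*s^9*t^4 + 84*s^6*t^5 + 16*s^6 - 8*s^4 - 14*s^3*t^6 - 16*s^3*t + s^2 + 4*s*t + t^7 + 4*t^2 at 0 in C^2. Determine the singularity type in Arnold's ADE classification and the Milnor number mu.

Type A_{6}, Milnor number mu = 6.

The Hessian of f at 0 has rank 1. Corank 1: A-series; mu = 6 gives A_6.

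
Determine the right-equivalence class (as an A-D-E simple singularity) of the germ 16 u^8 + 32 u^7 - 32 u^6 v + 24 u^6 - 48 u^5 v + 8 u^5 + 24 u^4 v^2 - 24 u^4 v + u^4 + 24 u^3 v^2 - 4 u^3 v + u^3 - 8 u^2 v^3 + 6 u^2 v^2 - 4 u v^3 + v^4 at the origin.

E_6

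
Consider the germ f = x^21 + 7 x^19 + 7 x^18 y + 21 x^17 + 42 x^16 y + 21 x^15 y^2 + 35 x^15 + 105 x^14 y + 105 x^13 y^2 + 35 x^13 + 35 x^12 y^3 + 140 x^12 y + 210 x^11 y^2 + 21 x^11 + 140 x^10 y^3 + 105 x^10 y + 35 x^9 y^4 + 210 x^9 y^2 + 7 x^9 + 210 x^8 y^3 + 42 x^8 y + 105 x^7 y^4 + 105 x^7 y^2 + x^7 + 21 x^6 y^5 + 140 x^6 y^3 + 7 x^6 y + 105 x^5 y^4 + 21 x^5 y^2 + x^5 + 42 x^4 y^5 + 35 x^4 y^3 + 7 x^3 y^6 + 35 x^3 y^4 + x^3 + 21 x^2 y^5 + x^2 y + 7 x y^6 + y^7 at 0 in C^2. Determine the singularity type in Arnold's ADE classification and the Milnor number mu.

Type D8, Milnor number mu = 8.

The Hessian of f at 0 is [[0, 0], [0, 0]] with rank 0, so corank 2. A Groebner basis of the Jacobian ideal J(f) in C{x,y} is {-x*y/7 + y^6, x*y^2, x^2 + x*y}; counting standard monomials gives mu = 8. Corank 2; j^3 = x^2*(x + y) has shape L^2 M (L != M), so D-series; mu = 8 gives D_8.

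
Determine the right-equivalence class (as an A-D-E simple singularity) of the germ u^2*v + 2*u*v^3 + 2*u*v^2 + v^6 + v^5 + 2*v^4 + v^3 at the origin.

D7

The Hessian of f at 0 has rank 0. Corank 2; j^3 = v*(u + v)^2 has shape L^2 M (L != M), so D-series; mu = 7 gives D_7.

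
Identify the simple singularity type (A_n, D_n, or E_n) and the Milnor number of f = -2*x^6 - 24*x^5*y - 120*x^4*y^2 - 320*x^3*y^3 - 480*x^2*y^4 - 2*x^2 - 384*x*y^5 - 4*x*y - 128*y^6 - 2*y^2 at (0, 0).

Type A_{5}, Milnor number mu = 5.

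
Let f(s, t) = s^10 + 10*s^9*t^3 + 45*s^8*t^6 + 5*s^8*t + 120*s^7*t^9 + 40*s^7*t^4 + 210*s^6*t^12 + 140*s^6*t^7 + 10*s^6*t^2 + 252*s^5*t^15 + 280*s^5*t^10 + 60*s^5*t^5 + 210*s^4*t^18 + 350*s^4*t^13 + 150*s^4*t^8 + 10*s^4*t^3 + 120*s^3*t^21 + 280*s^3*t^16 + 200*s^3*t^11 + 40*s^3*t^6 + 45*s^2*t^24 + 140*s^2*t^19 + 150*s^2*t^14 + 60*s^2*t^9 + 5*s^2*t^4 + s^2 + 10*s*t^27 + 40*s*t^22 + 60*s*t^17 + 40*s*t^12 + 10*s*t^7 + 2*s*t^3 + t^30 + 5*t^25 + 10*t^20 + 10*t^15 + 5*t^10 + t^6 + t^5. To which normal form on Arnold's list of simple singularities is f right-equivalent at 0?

A4

The Hessian of f at 0 has rank 1. Corank 1: A-series; mu = 4 gives A_4.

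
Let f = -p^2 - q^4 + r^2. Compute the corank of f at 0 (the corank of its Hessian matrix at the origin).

1

The Hessian at 0 is [[-2, 0, 0], [0, 0, 0], [0, 0, 2]] of rank 2; hence corank 1.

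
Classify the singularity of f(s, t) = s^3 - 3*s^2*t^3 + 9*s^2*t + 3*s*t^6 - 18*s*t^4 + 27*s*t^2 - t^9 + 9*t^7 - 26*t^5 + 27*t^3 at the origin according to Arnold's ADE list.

The Hessian of f at 0 has rank 0. Corank 2; j^3 = (s + 3*t)^3 is a perfect cube, so E-series; the 5-jet and mu = 8 give E_8.

E_{8}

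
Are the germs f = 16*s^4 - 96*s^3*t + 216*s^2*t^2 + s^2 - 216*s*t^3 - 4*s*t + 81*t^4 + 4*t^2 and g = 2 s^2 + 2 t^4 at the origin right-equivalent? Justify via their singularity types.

The Hessian of f at 0 is [[2, -4], [-4, 8]] with rank 1, so corank 1. A Groebner basis of the Jacobian ideal J(f) in C{s,t} is {t^3, s - 2*t}; counting standard monomials gives mu = 3. Corank 1: A-series; mu = 3 gives A_3. The Hessian of g at 0 is [[4, 0], [0, 0]] with rank 1, so corank 1. A Groebner basis of the Jacobian ideal J(g) in C{s,t} is {t^3, s}; counting standard monomials gives mu = 3. Corank 1: A-series; mu = 3 gives A_3. Both have type A_3, hence right-equivalent.

Yes.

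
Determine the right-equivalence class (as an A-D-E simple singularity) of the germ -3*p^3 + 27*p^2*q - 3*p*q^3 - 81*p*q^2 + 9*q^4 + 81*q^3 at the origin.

The Hessian of f at 0 is [[0, 0], [0, 0]] with rank 0, so corank 2. A Groebner basis of the Jacobian ideal J(f) in C{p,q} is {p^3 - 9*p^2*q - 162*p^2 + 972*p*q - 1458*q^2, 9*p^2 + p*q^2 - 54*p*q + 81*q^2, 3*p^2 - 18*p*q + q^3 + 27*q^2}; counting standard monomials gives mu = 7. Corank 2; j^3 = -3*(p - 3*q)^3 is a perfect cube, so E-series; the 4-jet and mu = 7 give E_7.

E_{7}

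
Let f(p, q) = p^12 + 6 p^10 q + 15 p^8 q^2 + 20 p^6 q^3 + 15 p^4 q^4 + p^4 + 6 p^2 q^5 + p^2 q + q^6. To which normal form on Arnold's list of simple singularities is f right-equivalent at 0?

D_{7}

The Hessian of f at 0 is [[0, 0], [0, 0]] with rank 0, so corank 2. A Groebner basis of the Jacobian ideal J(f) in C{p,q} is {p^2/6 + q^5, p^3, p*q}; counting standard monomials gives mu = 7. Corank 2; j^3 = p^2*q has shape L^2 M (L != M), so D-series; mu = 7 gives D_7.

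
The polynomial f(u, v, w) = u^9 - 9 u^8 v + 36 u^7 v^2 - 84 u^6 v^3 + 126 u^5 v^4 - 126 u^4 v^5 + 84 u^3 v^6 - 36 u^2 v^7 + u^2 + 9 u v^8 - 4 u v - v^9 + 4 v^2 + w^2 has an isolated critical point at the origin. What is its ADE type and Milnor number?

The Hessian of f at 0 has rank 2. Corank 1: A-series; mu = 8 gives A_8.

Type A8, Milnor number mu = 8.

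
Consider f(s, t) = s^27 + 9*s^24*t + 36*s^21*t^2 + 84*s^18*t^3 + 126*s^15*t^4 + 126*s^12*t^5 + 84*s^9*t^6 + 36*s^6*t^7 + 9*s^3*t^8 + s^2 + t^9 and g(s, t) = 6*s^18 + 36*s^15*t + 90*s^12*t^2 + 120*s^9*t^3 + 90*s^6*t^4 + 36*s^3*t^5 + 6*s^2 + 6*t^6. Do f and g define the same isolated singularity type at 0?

No.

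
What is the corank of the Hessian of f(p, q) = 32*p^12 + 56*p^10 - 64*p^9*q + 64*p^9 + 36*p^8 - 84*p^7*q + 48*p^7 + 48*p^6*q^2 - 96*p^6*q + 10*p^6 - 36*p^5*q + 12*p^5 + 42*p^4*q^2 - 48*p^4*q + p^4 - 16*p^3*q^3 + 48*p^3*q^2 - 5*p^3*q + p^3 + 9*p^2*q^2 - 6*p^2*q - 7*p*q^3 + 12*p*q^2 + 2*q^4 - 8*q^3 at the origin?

The Hessian at 0 is [[0, 0], [0, 0]] of rank 0; hence corank 2.

2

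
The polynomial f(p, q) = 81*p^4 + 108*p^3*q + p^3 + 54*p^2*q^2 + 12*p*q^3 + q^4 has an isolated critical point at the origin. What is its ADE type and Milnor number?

Type E6, Milnor number mu = 6.

The Hessian of f at 0 is [[0, 0], [0, 0]] with rank 0, so corank 2. A Groebner basis of the Jacobian ideal J(f) in C{p,q} is {q^4, p*q^2 + q^3/9, p^2}; counting standard monomials gives mu = 6. Corank 2; j^3 = p^3 is a perfect cube, so E-series; the 4-jet and mu = 6 give E_6.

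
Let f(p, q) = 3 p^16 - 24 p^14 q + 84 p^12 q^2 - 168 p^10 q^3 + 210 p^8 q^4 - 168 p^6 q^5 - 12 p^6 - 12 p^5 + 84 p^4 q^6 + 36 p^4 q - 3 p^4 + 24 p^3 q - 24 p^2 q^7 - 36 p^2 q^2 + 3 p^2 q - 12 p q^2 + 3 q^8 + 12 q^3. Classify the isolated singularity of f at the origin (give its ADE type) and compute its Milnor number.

Type D_{9}, Milnor number mu = 9.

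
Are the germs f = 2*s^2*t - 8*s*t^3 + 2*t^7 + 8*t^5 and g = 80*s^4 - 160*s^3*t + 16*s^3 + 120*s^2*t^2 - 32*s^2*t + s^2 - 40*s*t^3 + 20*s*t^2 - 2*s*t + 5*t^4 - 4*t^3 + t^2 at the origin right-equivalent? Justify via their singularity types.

The Hessian of f at 0 has rank 0. Corank 2; j^3 = 2*s^2*t has shape L^2 M (L != M), so D-series; mu = 8 gives D_8. The Hessian of g at 0 has rank 1. Corank 1: A-series; mu = 3 gives A_3. f is D_8 but g is A_3, hence not right-equivalent.

No.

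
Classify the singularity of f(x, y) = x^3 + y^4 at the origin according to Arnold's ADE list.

The Hessian of f at 0 has rank 0. Corank 2; j^3 = x^3 is a perfect cube, so E-series; the 4-jet and mu = 6 give E_6.

E_{6}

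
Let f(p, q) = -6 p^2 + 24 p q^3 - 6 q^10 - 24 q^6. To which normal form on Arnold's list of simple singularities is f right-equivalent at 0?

The Hessian of f at 0 is [[-12, 0], [0, 0]] with rank 1, so corank 1. A Groebner basis of the Jacobian ideal J(f) in C{p,q} is {p^3, -p/2 + q^3}; counting standard monomials gives mu = 9. Corank 1: A-series; mu = 9 gives A_9.

A_{9}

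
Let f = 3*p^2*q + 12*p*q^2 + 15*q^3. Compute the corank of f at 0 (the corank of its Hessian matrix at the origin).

2

Hessian at 0 has rank 0.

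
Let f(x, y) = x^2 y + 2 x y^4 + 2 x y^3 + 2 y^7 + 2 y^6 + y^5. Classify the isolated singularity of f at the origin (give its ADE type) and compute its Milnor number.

The Hessian of f at 0 has rank 0. Corank 2; j^3 = x^2*y has shape L^2 M (L != M), so D-series; mu = 8 gives D_8.

Type D8, Milnor number mu = 8.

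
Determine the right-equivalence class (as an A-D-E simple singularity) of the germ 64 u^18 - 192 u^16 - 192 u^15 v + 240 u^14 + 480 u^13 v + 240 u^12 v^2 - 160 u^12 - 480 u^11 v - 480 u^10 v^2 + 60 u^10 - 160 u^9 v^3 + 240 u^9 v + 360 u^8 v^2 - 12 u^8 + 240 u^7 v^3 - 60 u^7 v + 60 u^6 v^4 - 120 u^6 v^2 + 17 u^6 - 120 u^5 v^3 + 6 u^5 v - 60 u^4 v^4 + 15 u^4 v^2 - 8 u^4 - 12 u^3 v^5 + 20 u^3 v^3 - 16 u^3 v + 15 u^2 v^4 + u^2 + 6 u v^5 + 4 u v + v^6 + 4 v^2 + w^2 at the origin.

A_{5}

The Hessian of f at 0 is [[2, 4, 0], [4, 8, 0], [0, 0, 2]] with rank 2, so corank 1. A Groebner basis of the Jacobian ideal J(f) in C{u,v,w} is {u*v^2 - u/16 - v/8, u/32 + v^3 + v/16, u^2 + 4*u*v + 4*v^2, w}; counting standard monomials gives mu = 5. Corank 1: A-series; mu = 5 gives A_5.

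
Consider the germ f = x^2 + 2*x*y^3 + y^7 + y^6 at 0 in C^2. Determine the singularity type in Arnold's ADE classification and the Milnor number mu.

The Hessian of f at 0 has rank 1. Corank 1: A-series; mu = 6 gives A_6.

Type A6, Milnor number mu = 6.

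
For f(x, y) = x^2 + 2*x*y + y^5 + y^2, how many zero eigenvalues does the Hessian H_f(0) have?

1

The Hessian at 0 is [[2, 2], [2, 2]] of rank 1; hence corank 1.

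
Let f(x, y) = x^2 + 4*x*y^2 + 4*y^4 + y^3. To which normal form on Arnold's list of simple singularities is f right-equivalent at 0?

The Hessian of f at 0 has rank 1. Corank 1: A-series; mu = 2 gives A_2.

A2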